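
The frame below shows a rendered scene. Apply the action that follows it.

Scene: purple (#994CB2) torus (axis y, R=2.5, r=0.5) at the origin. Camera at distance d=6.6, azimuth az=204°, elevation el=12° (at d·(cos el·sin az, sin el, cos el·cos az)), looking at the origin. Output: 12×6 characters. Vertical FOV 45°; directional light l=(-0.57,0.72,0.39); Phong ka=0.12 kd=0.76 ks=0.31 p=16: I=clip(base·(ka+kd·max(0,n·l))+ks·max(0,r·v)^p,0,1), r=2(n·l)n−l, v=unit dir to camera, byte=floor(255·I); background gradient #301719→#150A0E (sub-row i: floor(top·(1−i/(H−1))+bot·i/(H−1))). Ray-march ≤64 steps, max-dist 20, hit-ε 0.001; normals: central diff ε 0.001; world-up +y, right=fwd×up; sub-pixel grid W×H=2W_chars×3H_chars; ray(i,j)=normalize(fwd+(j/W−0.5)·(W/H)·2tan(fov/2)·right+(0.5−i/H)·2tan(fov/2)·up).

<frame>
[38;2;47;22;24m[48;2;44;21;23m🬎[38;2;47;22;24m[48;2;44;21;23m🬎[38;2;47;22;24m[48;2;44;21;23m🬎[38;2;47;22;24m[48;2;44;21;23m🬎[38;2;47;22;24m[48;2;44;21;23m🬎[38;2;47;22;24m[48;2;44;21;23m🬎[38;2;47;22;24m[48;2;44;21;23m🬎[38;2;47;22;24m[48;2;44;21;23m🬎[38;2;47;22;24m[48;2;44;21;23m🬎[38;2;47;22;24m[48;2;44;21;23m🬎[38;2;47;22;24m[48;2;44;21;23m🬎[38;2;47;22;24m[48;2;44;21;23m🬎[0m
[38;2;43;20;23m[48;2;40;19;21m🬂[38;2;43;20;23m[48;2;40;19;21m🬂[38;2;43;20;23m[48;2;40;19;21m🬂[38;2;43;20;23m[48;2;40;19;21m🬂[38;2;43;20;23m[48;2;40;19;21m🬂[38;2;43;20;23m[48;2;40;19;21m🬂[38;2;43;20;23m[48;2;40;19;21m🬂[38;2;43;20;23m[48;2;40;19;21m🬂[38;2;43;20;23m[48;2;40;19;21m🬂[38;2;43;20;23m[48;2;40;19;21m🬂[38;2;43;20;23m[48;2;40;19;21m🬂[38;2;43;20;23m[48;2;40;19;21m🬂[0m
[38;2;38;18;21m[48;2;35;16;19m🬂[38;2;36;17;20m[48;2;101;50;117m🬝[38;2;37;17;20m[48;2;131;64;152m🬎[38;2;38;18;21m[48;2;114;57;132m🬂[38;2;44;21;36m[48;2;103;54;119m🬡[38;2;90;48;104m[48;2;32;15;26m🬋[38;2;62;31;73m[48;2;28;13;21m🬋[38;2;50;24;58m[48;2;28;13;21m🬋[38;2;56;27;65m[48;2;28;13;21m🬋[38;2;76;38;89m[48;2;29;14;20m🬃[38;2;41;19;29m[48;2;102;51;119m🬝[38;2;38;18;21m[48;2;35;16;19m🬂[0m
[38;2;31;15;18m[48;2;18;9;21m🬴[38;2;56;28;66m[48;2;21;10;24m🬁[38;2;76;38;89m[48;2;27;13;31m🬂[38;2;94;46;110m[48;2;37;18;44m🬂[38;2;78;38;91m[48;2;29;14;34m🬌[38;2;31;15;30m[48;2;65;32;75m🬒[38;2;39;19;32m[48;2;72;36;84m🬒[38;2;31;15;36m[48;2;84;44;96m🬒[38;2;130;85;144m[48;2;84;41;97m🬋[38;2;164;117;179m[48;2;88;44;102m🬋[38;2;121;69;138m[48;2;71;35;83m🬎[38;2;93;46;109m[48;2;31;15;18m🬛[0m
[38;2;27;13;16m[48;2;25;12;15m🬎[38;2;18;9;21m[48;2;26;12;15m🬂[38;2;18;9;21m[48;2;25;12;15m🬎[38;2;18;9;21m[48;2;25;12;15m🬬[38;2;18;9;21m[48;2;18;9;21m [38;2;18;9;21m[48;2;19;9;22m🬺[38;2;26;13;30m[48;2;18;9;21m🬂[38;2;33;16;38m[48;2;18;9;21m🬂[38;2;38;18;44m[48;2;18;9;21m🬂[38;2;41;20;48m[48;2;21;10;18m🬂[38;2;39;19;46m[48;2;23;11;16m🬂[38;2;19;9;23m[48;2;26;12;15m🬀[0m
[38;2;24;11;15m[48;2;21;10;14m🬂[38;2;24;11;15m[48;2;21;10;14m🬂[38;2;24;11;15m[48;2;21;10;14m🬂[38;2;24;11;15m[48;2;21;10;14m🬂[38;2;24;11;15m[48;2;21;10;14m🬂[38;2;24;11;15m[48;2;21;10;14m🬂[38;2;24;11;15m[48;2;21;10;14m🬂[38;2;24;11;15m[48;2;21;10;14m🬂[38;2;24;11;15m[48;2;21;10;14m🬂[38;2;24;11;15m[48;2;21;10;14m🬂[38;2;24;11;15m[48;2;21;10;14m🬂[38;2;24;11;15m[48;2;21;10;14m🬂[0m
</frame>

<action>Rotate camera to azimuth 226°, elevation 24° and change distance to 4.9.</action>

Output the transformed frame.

<frame>
[38;2;47;22;24m[48;2;44;21;23m🬎[38;2;47;22;24m[48;2;44;21;23m🬎[38;2;47;22;24m[48;2;44;21;23m🬎[38;2;47;22;24m[48;2;44;21;23m🬎[38;2;47;22;24m[48;2;44;21;23m🬎[38;2;47;22;24m[48;2;44;21;23m🬎[38;2;47;22;24m[48;2;44;21;23m🬎[38;2;47;22;24m[48;2;44;21;23m🬎[38;2;47;22;24m[48;2;44;21;23m🬎[38;2;47;22;24m[48;2;44;21;23m🬎[38;2;47;22;24m[48;2;44;21;23m🬎[38;2;47;22;24m[48;2;44;21;23m🬎[0m
[38;2;43;20;23m[48;2;40;19;21m🬂[38;2;43;20;23m[48;2;40;19;21m🬂[38;2;43;20;23m[48;2;40;19;21m🬂[38;2;42;19;22m[48;2;113;56;131m🬎[38;2;42;19;22m[48;2;116;57;135m🬎[38;2;42;19;22m[48;2;106;53;122m🬎[38;2;42;19;22m[48;2;89;44;104m🬎[38;2;42;19;22m[48;2;80;39;93m🬎[38;2;42;19;22m[48;2;82;40;96m🬎[38;2;96;47;112m[48;2;41;19;22m🬏[38;2;43;20;23m[48;2;40;19;21m🬂[38;2;43;20;23m[48;2;40;19;21m🬂[0m
[38;2;38;18;21m[48;2;113;56;132m🬂[38;2;94;46;109m[48;2;128;63;149m🬀[38;2;124;61;144m[48;2;82;41;96m🬝[38;2;148;90;168m[48;2;50;24;58m🬆[38;2;113;63;129m[48;2;44;21;40m🬂[38;2;72;35;84m[48;2;28;13;21m🬂[38;2;47;23;55m[48;2;26;12;20m🬂[38;2;30;14;35m[48;2;26;12;20m🬂[38;2;21;10;24m[48;2;35;16;19m🬬[38;2;36;17;42m[48;2;18;9;21m🬂[38;2;67;33;78m[48;2;19;9;22m🬂[38;2;93;46;108m[48;2;37;18;37m🬈[0m
[38;2;119;59;139m[48;2;108;53;126m🬊[38;2;110;54;128m[48;2;38;18;36m🬕[38;2;57;28;66m[48;2;31;14;17m🬀[38;2;32;15;18m[48;2;30;14;17m🬎[38;2;32;15;18m[48;2;30;14;17m🬎[38;2;32;15;18m[48;2;30;14;17m🬎[38;2;32;15;18m[48;2;30;14;17m🬎[38;2;32;15;18m[48;2;30;14;17m🬎[38;2;32;15;18m[48;2;30;14;17m🬎[38;2;32;15;18m[48;2;30;14;17m🬎[38;2;18;9;21m[48;2;30;14;17m🬊[38;2;28;14;33m[48;2;67;33;78m🬎[0m
[38;2;96;47;111m[48;2;80;39;93m🬊[38;2;101;50;118m[48;2;90;44;104m🬎[38;2;28;13;17m[48;2;99;49;116m🬁[38;2;28;13;17m[48;2;100;49;116m🬂[38;2;27;13;16m[48;2;99;48;115m🬊[38;2;27;13;16m[48;2;101;50;118m🬎[38;2;27;13;16m[48;2;101;50;118m🬎[38;2;27;13;16m[48;2;102;50;118m🬎[38;2;28;13;17m[48;2;93;46;108m🬂[38;2;28;13;17m[48;2;100;50;117m🬂[38;2;71;35;83m[48;2;110;56;127m🬂[38;2;105;52;122m[48;2;143;85;162m🬎[0m
[38;2;64;31;74m[48;2;42;20;49m🬊[38;2;78;38;90m[48;2;60;29;70m🬊[38;2;87;43;101m[48;2;72;35;84m🬊[38;2;93;46;108m[48;2;80;39;94m🬊[38;2;96;47;111m[48;2;84;41;98m🬎[38;2;99;48;115m[48;2;89;44;104m🬎[38;2;102;50;118m[48;2;94;46;109m🬎[38;2;107;54;124m[48;2;98;50;114m🬎[38;2;127;74;144m[48;2;109;57;126m🬋[38;2;151;96;169m[48;2;115;63;132m🬍[38;2;166;110;184m[48;2;107;56;124m🬎[38;2;172;115;191m[48;2;114;62;132m🬂[0m
</frame>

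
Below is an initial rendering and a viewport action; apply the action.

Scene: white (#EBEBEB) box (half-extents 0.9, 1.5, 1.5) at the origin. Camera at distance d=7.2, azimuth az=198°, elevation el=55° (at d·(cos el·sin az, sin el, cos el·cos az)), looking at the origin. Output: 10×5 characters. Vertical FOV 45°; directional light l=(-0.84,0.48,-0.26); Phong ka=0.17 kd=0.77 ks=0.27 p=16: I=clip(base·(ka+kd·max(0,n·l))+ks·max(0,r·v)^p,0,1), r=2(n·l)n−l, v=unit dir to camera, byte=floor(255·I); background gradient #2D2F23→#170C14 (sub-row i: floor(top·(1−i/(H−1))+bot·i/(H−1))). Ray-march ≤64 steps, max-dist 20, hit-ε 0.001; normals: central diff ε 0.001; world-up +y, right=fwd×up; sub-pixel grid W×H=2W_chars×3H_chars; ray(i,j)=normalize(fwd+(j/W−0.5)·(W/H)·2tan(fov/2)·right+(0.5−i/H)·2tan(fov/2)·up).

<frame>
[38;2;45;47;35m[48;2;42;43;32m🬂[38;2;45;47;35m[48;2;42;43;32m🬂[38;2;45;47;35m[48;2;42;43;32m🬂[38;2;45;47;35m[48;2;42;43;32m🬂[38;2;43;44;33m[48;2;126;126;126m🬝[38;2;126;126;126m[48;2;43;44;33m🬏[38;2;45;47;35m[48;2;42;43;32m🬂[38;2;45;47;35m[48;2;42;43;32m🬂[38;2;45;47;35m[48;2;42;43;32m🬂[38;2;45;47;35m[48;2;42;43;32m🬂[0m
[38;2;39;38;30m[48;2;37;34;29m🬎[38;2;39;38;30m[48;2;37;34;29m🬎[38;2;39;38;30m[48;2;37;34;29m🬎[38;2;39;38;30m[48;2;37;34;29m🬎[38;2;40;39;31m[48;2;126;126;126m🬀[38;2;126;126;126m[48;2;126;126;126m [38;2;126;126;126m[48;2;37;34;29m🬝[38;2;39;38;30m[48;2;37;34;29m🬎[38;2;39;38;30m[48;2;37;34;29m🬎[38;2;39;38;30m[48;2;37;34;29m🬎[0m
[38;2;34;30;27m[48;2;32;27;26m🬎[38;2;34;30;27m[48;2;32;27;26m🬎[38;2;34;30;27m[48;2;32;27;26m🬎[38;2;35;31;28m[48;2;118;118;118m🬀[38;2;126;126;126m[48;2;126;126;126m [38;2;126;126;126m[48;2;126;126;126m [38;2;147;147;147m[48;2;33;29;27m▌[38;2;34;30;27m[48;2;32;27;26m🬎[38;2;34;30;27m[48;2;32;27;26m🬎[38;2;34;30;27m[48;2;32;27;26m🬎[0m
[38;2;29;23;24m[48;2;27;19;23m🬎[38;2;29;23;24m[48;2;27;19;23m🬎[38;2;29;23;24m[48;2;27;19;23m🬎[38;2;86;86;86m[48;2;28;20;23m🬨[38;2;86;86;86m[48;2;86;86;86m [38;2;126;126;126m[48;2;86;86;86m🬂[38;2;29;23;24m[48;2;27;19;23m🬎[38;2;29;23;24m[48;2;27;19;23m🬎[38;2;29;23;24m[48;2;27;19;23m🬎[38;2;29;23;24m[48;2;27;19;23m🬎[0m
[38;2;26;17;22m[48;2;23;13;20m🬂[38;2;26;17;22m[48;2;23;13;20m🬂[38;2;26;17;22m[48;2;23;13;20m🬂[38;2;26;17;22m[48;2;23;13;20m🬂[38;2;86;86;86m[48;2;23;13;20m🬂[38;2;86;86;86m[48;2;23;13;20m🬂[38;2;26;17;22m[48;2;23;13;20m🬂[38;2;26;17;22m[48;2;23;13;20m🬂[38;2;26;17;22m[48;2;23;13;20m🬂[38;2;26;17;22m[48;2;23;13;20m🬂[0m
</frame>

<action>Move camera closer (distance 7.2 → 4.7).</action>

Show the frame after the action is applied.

<frame>
[38;2;45;47;35m[48;2;42;43;32m🬂[38;2;45;47;35m[48;2;42;43;32m🬂[38;2;45;47;35m[48;2;42;43;32m🬂[38;2;44;46;34m[48;2;126;126;126m🬆[38;2;126;126;126m[48;2;126;126;126m [38;2;126;126;126m[48;2;126;126;126m [38;2;126;126;126m[48;2;126;126;126m [38;2;126;126;126m[48;2;126;126;126m [38;2;45;47;35m[48;2;42;43;32m🬂[38;2;45;47;35m[48;2;42;43;32m🬂[0m
[38;2;39;38;30m[48;2;37;34;29m🬎[38;2;39;38;30m[48;2;37;34;29m🬎[38;2;39;38;30m[48;2;126;126;126m🬆[38;2;126;126;126m[48;2;126;126;126m [38;2;126;126;126m[48;2;126;126;126m [38;2;126;126;126m[48;2;126;126;126m [38;2;126;126;126m[48;2;126;126;126m [38;2;126;126;126m[48;2;38;36;30m▌[38;2;39;38;30m[48;2;37;34;29m🬎[38;2;39;38;30m[48;2;37;34;29m🬎[0m
[38;2;34;30;27m[48;2;32;27;26m🬎[38;2;126;126;126m[48;2;34;30;27m🬷[38;2;126;126;126m[48;2;126;126;126m [38;2;126;126;126m[48;2;126;126;126m [38;2;126;126;126m[48;2;126;126;126m [38;2;126;126;126m[48;2;126;126;126m [38;2;126;126;126m[48;2;126;126;126m [38;2;126;126;126m[48;2;33;28;26m🬀[38;2;34;30;27m[48;2;32;27;26m🬎[38;2;34;30;27m[48;2;32;27;26m🬎[0m
[38;2;29;23;24m[48;2;27;19;23m🬎[38;2;86;86;86m[48;2;28;21;23m🬉[38;2;86;86;86m[48;2;126;126;126m🬺[38;2;126;126;126m[48;2;86;86;86m🬂[38;2;126;126;126m[48;2;86;86;86m🬊[38;2;126;126;126m[48;2;86;86;86m🬎[38;2;126;126;126m[48;2;27;19;23m🬝[38;2;29;23;24m[48;2;27;19;23m🬎[38;2;29;23;24m[48;2;27;19;23m🬎[38;2;29;23;24m[48;2;27;19;23m🬎[0m
[38;2;26;17;22m[48;2;23;13;20m🬂[38;2;26;17;22m[48;2;23;13;20m🬂[38;2;86;86;86m[48;2;24;13;20m🬉[38;2;86;86;86m[48;2;23;12;20m🬬[38;2;86;86;86m[48;2;86;86;86m [38;2;86;86;86m[48;2;86;86;86m [38;2;87;87;87m[48;2;24;14;21m▌[38;2;26;17;22m[48;2;23;13;20m🬂[38;2;26;17;22m[48;2;23;13;20m🬂[38;2;26;17;22m[48;2;23;13;20m🬂[0m
</frame>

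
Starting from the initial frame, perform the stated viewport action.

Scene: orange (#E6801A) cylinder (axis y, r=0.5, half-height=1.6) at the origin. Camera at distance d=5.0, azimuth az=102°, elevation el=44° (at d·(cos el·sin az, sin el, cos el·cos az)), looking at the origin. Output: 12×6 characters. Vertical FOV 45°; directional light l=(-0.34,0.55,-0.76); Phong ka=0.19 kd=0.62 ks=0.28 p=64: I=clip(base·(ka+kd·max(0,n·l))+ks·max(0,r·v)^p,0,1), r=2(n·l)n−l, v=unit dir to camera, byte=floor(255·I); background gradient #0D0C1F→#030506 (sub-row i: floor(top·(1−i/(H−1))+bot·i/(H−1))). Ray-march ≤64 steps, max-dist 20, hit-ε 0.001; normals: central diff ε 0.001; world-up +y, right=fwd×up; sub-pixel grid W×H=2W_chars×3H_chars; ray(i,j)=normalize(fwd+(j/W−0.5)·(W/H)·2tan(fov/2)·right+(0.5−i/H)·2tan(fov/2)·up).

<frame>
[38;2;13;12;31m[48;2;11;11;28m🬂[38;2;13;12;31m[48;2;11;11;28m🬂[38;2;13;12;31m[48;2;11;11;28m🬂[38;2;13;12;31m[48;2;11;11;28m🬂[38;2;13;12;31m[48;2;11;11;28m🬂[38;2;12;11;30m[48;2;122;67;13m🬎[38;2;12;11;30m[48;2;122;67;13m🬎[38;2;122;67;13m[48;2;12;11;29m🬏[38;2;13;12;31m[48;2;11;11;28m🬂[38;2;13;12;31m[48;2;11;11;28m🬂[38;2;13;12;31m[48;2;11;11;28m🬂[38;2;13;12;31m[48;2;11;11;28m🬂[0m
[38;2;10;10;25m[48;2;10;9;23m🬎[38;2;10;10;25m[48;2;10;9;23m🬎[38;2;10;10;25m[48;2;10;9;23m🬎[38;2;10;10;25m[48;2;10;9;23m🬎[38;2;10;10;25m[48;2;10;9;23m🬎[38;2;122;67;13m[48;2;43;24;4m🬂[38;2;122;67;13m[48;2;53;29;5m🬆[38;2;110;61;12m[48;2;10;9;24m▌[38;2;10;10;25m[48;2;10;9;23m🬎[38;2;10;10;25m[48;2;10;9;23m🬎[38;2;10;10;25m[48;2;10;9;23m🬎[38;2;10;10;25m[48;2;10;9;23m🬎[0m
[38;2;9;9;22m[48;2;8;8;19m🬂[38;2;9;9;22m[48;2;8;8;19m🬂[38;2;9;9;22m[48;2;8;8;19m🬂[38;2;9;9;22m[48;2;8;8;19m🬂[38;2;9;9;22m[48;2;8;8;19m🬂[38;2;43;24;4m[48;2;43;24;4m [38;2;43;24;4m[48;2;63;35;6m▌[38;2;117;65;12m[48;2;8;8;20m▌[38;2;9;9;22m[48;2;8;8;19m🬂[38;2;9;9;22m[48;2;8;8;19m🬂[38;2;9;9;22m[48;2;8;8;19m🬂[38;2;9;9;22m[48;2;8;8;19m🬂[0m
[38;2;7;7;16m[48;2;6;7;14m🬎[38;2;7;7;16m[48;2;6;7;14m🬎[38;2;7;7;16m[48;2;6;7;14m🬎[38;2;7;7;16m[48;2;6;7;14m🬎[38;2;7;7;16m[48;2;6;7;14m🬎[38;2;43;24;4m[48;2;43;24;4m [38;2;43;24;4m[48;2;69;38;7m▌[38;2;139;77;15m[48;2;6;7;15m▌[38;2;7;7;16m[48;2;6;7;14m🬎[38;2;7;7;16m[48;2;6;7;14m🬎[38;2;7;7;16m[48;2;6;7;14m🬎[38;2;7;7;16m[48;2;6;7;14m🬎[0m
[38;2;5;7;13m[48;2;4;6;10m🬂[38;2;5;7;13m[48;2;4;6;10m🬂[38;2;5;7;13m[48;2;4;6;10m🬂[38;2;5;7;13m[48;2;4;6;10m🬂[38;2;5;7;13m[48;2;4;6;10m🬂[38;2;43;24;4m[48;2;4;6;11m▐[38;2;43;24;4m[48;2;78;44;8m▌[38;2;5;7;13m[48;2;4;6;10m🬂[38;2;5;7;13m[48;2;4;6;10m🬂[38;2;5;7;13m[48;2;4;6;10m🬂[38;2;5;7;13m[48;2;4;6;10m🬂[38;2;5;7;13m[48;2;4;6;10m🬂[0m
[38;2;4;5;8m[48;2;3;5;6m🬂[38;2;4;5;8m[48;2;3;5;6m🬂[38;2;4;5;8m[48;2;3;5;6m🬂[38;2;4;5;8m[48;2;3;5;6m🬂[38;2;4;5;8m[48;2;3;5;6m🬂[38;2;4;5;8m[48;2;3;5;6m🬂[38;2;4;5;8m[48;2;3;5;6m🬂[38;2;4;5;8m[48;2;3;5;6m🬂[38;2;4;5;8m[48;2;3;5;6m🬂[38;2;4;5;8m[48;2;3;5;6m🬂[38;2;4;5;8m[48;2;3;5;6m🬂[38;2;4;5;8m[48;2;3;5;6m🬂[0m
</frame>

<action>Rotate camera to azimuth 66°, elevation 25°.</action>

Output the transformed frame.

<frame>
[38;2;13;12;31m[48;2;11;11;28m🬂[38;2;13;12;31m[48;2;11;11;28m🬂[38;2;13;12;31m[48;2;11;11;28m🬂[38;2;13;12;31m[48;2;11;11;28m🬂[38;2;13;12;31m[48;2;11;11;28m🬂[38;2;18;14;24m[48;2;122;67;13m🬝[38;2;12;11;30m[48;2;122;67;13m🬎[38;2;12;11;29m[48;2;43;24;4m🬬[38;2;13;12;31m[48;2;11;11;28m🬂[38;2;13;12;31m[48;2;11;11;28m🬂[38;2;13;12;31m[48;2;11;11;28m🬂[38;2;13;12;31m[48;2;11;11;28m🬂[0m
[38;2;10;10;25m[48;2;10;9;23m🬎[38;2;10;10;25m[48;2;10;9;23m🬎[38;2;10;10;25m[48;2;10;9;23m🬎[38;2;10;10;25m[48;2;10;9;23m🬎[38;2;10;10;25m[48;2;10;9;23m🬎[38;2;43;24;4m[48;2;43;24;4m [38;2;43;24;4m[48;2;43;24;4m [38;2;10;9;24m[48;2;48;27;5m▐[38;2;10;10;25m[48;2;10;9;23m🬎[38;2;10;10;25m[48;2;10;9;23m🬎[38;2;10;10;25m[48;2;10;9;23m🬎[38;2;10;10;25m[48;2;10;9;23m🬎[0m
[38;2;9;9;22m[48;2;8;8;19m🬂[38;2;9;9;22m[48;2;8;8;19m🬂[38;2;9;9;22m[48;2;8;8;19m🬂[38;2;9;9;22m[48;2;8;8;19m🬂[38;2;9;9;22m[48;2;8;8;19m🬂[38;2;43;24;4m[48;2;43;24;4m [38;2;43;24;4m[48;2;43;24;4m [38;2;59;32;6m[48;2;8;8;20m▌[38;2;9;9;22m[48;2;8;8;19m🬂[38;2;9;9;22m[48;2;8;8;19m🬂[38;2;9;9;22m[48;2;8;8;19m🬂[38;2;9;9;22m[48;2;8;8;19m🬂[0m
[38;2;7;7;16m[48;2;6;7;14m🬎[38;2;7;7;16m[48;2;6;7;14m🬎[38;2;7;7;16m[48;2;6;7;14m🬎[38;2;7;7;16m[48;2;6;7;14m🬎[38;2;7;7;16m[48;2;6;7;14m🬎[38;2;43;24;4m[48;2;43;24;4m [38;2;43;24;4m[48;2;43;24;4m [38;2;74;41;8m[48;2;6;7;15m▌[38;2;7;7;16m[48;2;6;7;14m🬎[38;2;7;7;16m[48;2;6;7;14m🬎[38;2;7;7;16m[48;2;6;7;14m🬎[38;2;7;7;16m[48;2;6;7;14m🬎[0m
[38;2;5;7;13m[48;2;4;6;10m🬂[38;2;5;7;13m[48;2;4;6;10m🬂[38;2;5;7;13m[48;2;4;6;10m🬂[38;2;5;7;13m[48;2;4;6;10m🬂[38;2;5;7;13m[48;2;4;6;10m🬂[38;2;43;24;4m[48;2;4;6;10m🬬[38;2;43;24;4m[48;2;43;24;4m [38;2;99;55;11m[48;2;4;6;11m🬄[38;2;5;7;13m[48;2;4;6;10m🬂[38;2;5;7;13m[48;2;4;6;10m🬂[38;2;5;7;13m[48;2;4;6;10m🬂[38;2;5;7;13m[48;2;4;6;10m🬂[0m
[38;2;4;5;8m[48;2;3;5;6m🬂[38;2;4;5;8m[48;2;3;5;6m🬂[38;2;4;5;8m[48;2;3;5;6m🬂[38;2;4;5;8m[48;2;3;5;6m🬂[38;2;4;5;8m[48;2;3;5;6m🬂[38;2;43;24;4m[48;2;3;5;6m🬁[38;2;43;24;4m[48;2;3;5;6m🬂[38;2;4;5;8m[48;2;3;5;6m🬂[38;2;4;5;8m[48;2;3;5;6m🬂[38;2;4;5;8m[48;2;3;5;6m🬂[38;2;4;5;8m[48;2;3;5;6m🬂[38;2;4;5;8m[48;2;3;5;6m🬂[0m
</frame>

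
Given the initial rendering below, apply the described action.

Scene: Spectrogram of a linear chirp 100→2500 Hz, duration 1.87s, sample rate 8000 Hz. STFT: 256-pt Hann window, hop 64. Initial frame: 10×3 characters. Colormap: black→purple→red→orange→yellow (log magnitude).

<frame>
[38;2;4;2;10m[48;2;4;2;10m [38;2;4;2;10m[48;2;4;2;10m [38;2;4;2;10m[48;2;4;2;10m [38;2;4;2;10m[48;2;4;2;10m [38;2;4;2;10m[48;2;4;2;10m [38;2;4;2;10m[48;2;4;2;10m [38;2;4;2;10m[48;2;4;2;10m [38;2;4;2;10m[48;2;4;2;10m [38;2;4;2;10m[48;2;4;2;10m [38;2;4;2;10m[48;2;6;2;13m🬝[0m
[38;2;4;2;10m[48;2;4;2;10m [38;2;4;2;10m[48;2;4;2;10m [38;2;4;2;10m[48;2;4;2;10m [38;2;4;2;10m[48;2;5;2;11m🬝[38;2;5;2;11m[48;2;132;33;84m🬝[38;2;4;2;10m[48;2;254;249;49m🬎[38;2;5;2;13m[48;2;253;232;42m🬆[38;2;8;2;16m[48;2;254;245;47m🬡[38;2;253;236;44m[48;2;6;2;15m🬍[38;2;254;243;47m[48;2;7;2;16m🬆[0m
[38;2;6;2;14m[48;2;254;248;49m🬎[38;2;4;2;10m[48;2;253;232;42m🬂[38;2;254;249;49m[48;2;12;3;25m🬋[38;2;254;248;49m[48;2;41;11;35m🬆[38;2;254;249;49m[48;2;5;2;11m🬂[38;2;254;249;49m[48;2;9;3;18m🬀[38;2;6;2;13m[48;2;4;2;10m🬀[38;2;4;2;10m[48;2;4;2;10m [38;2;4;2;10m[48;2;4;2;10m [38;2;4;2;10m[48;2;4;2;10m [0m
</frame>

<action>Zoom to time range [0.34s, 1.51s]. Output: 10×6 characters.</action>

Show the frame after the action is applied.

<frame>
[38;2;4;2;10m[48;2;4;2;10m [38;2;4;2;10m[48;2;4;2;10m [38;2;4;2;10m[48;2;4;2;10m [38;2;4;2;10m[48;2;4;2;10m [38;2;4;2;10m[48;2;4;2;10m [38;2;4;2;10m[48;2;4;2;10m [38;2;4;2;10m[48;2;4;2;10m [38;2;4;2;10m[48;2;4;2;10m [38;2;4;2;10m[48;2;4;2;10m [38;2;4;2;10m[48;2;4;2;10m [0m
[38;2;4;2;10m[48;2;4;2;10m [38;2;4;2;10m[48;2;4;2;10m [38;2;4;2;10m[48;2;4;2;10m [38;2;4;2;10m[48;2;4;2;10m [38;2;4;2;10m[48;2;4;2;10m [38;2;4;2;10m[48;2;4;2;10m [38;2;4;2;10m[48;2;4;2;10m [38;2;4;2;10m[48;2;4;2;10m [38;2;4;2;10m[48;2;4;2;10m [38;2;4;2;10m[48;2;4;2;10m [0m
[38;2;4;2;10m[48;2;4;2;10m [38;2;4;2;10m[48;2;4;2;10m [38;2;4;2;10m[48;2;4;2;10m [38;2;4;2;10m[48;2;4;2;10m [38;2;4;2;10m[48;2;4;2;10m [38;2;4;2;10m[48;2;4;2;10m [38;2;4;2;10m[48;2;4;2;10m [38;2;4;2;10m[48;2;5;2;11m🬝[38;2;4;2;10m[48;2;10;3;21m🬝[38;2;18;5;26m[48;2;254;248;49m🬝[0m
[38;2;4;2;10m[48;2;4;2;10m [38;2;4;2;10m[48;2;4;2;10m [38;2;4;2;10m[48;2;4;2;10m [38;2;4;2;10m[48;2;6;2;13m🬝[38;2;5;2;12m[48;2;112;28;85m🬝[38;2;7;2;15m[48;2;254;249;49m🬎[38;2;37;9;36m[48;2;254;249;49m🬆[38;2;41;10;51m[48;2;250;211;40m🬡[38;2;253;225;39m[48;2;6;2;13m🬎[38;2;254;248;49m[48;2;10;3;20m🬂[0m
[38;2;25;7;26m[48;2;254;249;49m🬝[38;2;30;8;33m[48;2;254;249;49m🬎[38;2;9;2;18m[48;2;251;221;41m🬂[38;2;254;249;49m[48;2;38;9;48m🬍[38;2;252;218;36m[48;2;11;3;23m🬆[38;2;242;182;42m[48;2;5;2;12m🬂[38;2;19;5;36m[48;2;4;2;11m🬀[38;2;5;2;12m[48;2;4;2;10m🬀[38;2;4;2;10m[48;2;4;2;10m [38;2;4;2;10m[48;2;4;2;10m [0m
[38;2;254;248;49m[48;2;7;2;17m🬂[38;2;234;121;31m[48;2;7;2;16m🬀[38;2;7;2;15m[48;2;4;2;10m🬀[38;2;4;2;11m[48;2;4;2;10m🬀[38;2;4;2;10m[48;2;4;2;10m [38;2;4;2;10m[48;2;4;2;10m [38;2;4;2;10m[48;2;4;2;10m [38;2;4;2;10m[48;2;4;2;10m [38;2;4;2;10m[48;2;4;2;10m [38;2;4;2;10m[48;2;4;2;10m [0m
</frame>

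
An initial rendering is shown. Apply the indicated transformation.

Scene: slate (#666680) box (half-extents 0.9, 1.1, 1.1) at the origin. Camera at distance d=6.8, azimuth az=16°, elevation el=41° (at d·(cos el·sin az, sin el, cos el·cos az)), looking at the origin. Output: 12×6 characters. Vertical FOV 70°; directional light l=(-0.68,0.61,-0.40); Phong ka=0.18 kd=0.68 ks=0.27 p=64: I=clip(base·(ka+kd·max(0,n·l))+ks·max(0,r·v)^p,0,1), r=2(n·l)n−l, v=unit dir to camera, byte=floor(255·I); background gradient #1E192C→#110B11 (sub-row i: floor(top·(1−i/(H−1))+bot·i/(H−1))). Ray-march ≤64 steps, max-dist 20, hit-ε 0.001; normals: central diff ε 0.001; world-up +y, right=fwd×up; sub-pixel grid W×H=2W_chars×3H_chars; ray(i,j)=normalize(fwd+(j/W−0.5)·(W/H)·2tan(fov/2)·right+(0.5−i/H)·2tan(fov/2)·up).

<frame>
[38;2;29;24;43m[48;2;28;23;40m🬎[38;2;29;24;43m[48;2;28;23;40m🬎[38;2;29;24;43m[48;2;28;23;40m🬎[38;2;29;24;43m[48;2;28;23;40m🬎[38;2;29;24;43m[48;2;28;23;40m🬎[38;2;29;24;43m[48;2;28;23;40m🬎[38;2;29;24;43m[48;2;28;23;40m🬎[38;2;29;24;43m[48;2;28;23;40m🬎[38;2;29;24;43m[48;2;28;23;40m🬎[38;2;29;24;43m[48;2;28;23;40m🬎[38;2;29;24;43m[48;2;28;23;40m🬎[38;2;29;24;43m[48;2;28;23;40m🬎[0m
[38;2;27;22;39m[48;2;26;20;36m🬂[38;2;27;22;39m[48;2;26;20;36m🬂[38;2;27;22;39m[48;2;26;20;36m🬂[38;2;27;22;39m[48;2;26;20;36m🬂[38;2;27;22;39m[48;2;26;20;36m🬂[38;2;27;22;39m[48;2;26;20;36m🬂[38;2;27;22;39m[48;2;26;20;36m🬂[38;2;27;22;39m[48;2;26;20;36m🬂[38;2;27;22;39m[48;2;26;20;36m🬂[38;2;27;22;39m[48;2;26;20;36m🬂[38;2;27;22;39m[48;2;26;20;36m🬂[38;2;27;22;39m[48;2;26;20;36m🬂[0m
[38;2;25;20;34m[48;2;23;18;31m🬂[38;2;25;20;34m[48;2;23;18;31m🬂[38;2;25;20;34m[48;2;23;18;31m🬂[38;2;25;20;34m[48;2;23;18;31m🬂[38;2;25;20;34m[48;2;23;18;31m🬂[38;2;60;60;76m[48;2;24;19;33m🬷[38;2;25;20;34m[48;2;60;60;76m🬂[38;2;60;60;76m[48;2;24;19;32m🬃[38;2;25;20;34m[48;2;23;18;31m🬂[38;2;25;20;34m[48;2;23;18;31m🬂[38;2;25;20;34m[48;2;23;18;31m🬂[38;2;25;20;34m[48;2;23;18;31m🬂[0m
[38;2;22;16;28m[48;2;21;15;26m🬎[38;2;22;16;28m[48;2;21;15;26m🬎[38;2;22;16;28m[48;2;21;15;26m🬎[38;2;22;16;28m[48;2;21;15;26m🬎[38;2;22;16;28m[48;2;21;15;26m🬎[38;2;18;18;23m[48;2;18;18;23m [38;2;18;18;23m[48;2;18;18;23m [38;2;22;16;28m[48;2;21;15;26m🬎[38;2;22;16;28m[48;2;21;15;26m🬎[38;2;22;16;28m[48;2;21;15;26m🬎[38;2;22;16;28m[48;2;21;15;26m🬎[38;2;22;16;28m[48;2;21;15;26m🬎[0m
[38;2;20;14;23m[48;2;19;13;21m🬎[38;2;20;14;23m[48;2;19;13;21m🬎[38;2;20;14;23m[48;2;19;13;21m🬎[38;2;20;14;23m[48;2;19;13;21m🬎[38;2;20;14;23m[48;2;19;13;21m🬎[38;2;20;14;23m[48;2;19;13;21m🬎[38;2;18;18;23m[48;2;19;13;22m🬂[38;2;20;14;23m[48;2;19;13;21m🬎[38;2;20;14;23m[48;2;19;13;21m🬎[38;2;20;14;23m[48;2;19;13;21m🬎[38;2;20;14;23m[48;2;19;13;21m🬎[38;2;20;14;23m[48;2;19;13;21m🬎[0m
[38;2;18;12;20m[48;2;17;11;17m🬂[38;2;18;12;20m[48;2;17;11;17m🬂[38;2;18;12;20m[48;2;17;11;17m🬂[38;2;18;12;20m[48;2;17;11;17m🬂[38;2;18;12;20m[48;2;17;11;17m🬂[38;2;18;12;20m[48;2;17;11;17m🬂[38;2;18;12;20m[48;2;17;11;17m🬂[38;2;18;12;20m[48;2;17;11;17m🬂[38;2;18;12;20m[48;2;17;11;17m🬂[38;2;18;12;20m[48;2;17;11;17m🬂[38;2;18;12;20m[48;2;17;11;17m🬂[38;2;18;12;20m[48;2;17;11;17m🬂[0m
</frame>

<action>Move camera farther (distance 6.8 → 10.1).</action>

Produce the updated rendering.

<frame>
[38;2;29;24;43m[48;2;28;23;40m🬎[38;2;29;24;43m[48;2;28;23;40m🬎[38;2;29;24;43m[48;2;28;23;40m🬎[38;2;29;24;43m[48;2;28;23;40m🬎[38;2;29;24;43m[48;2;28;23;40m🬎[38;2;29;24;43m[48;2;28;23;40m🬎[38;2;29;24;43m[48;2;28;23;40m🬎[38;2;29;24;43m[48;2;28;23;40m🬎[38;2;29;24;43m[48;2;28;23;40m🬎[38;2;29;24;43m[48;2;28;23;40m🬎[38;2;29;24;43m[48;2;28;23;40m🬎[38;2;29;24;43m[48;2;28;23;40m🬎[0m
[38;2;27;22;39m[48;2;26;20;36m🬂[38;2;27;22;39m[48;2;26;20;36m🬂[38;2;27;22;39m[48;2;26;20;36m🬂[38;2;27;22;39m[48;2;26;20;36m🬂[38;2;27;22;39m[48;2;26;20;36m🬂[38;2;27;22;39m[48;2;26;20;36m🬂[38;2;27;22;39m[48;2;26;20;36m🬂[38;2;27;22;39m[48;2;26;20;36m🬂[38;2;27;22;39m[48;2;26;20;36m🬂[38;2;27;22;39m[48;2;26;20;36m🬂[38;2;27;22;39m[48;2;26;20;36m🬂[38;2;27;22;39m[48;2;26;20;36m🬂[0m
[38;2;25;20;34m[48;2;23;18;31m🬂[38;2;25;20;34m[48;2;23;18;31m🬂[38;2;25;20;34m[48;2;23;18;31m🬂[38;2;25;20;34m[48;2;23;18;31m🬂[38;2;25;20;34m[48;2;23;18;31m🬂[38;2;24;19;32m[48;2;60;60;76m🬝[38;2;24;19;33m[48;2;60;60;76m🬎[38;2;25;20;34m[48;2;23;18;31m🬂[38;2;25;20;34m[48;2;23;18;31m🬂[38;2;25;20;34m[48;2;23;18;31m🬂[38;2;25;20;34m[48;2;23;18;31m🬂[38;2;25;20;34m[48;2;23;18;31m🬂[0m
[38;2;22;16;28m[48;2;21;15;26m🬎[38;2;22;16;28m[48;2;21;15;26m🬎[38;2;22;16;28m[48;2;21;15;26m🬎[38;2;22;16;28m[48;2;21;15;26m🬎[38;2;22;16;28m[48;2;21;15;26m🬎[38;2;21;15;27m[48;2;18;18;23m🬲[38;2;18;18;23m[48;2;21;15;26m🬝[38;2;22;16;28m[48;2;21;15;26m🬎[38;2;22;16;28m[48;2;21;15;26m🬎[38;2;22;16;28m[48;2;21;15;26m🬎[38;2;22;16;28m[48;2;21;15;26m🬎[38;2;22;16;28m[48;2;21;15;26m🬎[0m
[38;2;20;14;23m[48;2;19;13;21m🬎[38;2;20;14;23m[48;2;19;13;21m🬎[38;2;20;14;23m[48;2;19;13;21m🬎[38;2;20;14;23m[48;2;19;13;21m🬎[38;2;20;14;23m[48;2;19;13;21m🬎[38;2;20;14;23m[48;2;19;13;21m🬎[38;2;20;14;23m[48;2;19;13;21m🬎[38;2;20;14;23m[48;2;19;13;21m🬎[38;2;20;14;23m[48;2;19;13;21m🬎[38;2;20;14;23m[48;2;19;13;21m🬎[38;2;20;14;23m[48;2;19;13;21m🬎[38;2;20;14;23m[48;2;19;13;21m🬎[0m
[38;2;18;12;20m[48;2;17;11;17m🬂[38;2;18;12;20m[48;2;17;11;17m🬂[38;2;18;12;20m[48;2;17;11;17m🬂[38;2;18;12;20m[48;2;17;11;17m🬂[38;2;18;12;20m[48;2;17;11;17m🬂[38;2;18;12;20m[48;2;17;11;17m🬂[38;2;18;12;20m[48;2;17;11;17m🬂[38;2;18;12;20m[48;2;17;11;17m🬂[38;2;18;12;20m[48;2;17;11;17m🬂[38;2;18;12;20m[48;2;17;11;17m🬂[38;2;18;12;20m[48;2;17;11;17m🬂[38;2;18;12;20m[48;2;17;11;17m🬂[0m
</frame>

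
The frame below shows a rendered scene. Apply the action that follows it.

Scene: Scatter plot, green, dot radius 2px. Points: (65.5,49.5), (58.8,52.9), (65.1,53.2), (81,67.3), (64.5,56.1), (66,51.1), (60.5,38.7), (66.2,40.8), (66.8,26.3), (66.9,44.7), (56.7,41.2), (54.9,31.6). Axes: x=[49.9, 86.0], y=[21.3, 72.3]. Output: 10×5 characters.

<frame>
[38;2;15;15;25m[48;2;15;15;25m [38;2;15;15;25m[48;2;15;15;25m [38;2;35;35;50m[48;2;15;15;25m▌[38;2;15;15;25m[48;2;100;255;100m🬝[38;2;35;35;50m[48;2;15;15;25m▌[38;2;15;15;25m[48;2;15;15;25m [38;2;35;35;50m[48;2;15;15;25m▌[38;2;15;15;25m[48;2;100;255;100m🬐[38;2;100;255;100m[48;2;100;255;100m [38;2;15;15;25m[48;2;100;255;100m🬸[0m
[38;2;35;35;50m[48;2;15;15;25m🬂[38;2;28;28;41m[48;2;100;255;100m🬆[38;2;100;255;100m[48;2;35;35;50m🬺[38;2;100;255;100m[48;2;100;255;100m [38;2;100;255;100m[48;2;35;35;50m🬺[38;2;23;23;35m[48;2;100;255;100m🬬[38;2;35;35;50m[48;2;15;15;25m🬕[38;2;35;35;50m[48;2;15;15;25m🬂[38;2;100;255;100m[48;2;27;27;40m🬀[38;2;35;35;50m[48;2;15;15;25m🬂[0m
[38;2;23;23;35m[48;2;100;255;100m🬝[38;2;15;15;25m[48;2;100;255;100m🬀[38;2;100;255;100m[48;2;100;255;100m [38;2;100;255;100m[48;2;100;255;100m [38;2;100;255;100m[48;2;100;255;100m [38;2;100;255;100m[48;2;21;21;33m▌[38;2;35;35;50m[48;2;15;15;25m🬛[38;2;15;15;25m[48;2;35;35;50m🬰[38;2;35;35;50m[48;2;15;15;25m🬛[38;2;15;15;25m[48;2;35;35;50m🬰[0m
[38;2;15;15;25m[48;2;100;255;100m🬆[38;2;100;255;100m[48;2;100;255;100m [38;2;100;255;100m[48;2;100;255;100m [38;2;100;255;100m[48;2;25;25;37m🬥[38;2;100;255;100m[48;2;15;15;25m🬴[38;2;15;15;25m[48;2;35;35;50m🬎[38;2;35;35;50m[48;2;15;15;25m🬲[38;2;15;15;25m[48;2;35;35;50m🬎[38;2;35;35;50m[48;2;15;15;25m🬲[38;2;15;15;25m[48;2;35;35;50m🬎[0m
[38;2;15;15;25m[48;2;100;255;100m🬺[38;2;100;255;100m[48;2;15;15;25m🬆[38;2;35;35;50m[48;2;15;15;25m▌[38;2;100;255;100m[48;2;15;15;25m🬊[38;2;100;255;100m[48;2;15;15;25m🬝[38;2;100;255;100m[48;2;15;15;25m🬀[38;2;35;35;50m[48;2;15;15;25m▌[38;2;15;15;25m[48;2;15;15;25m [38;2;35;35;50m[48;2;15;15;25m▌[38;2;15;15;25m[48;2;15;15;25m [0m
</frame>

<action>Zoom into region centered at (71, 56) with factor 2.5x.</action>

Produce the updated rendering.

<frame>
[38;2;15;15;25m[48;2;15;15;25m [38;2;15;15;25m[48;2;15;15;25m [38;2;35;35;50m[48;2;15;15;25m▌[38;2;15;15;25m[48;2;15;15;25m [38;2;35;35;50m[48;2;15;15;25m▌[38;2;15;15;25m[48;2;15;15;25m [38;2;35;35;50m[48;2;15;15;25m▌[38;2;15;15;25m[48;2;15;15;25m [38;2;35;35;50m[48;2;15;15;25m▌[38;2;15;15;25m[48;2;15;15;25m [0m
[38;2;100;255;100m[48;2;28;28;41m🬱[38;2;35;35;50m[48;2;15;15;25m🬂[38;2;35;35;50m[48;2;15;15;25m🬕[38;2;35;35;50m[48;2;15;15;25m🬂[38;2;35;35;50m[48;2;15;15;25m🬕[38;2;35;35;50m[48;2;15;15;25m🬂[38;2;35;35;50m[48;2;15;15;25m🬕[38;2;35;35;50m[48;2;15;15;25m🬂[38;2;35;35;50m[48;2;15;15;25m🬕[38;2;35;35;50m[48;2;15;15;25m🬂[0m
[38;2;100;255;100m[48;2;100;255;100m [38;2;100;255;100m[48;2;25;25;37m🬲[38;2;35;35;50m[48;2;15;15;25m🬛[38;2;15;15;25m[48;2;35;35;50m🬰[38;2;35;35;50m[48;2;15;15;25m🬛[38;2;15;15;25m[48;2;35;35;50m🬰[38;2;35;35;50m[48;2;15;15;25m🬛[38;2;15;15;25m[48;2;35;35;50m🬰[38;2;35;35;50m[48;2;15;15;25m🬛[38;2;15;15;25m[48;2;35;35;50m🬰[0m
[38;2;100;255;100m[48;2;100;255;100m [38;2;100;255;100m[48;2;100;255;100m [38;2;25;25;37m[48;2;100;255;100m🬨[38;2;15;15;25m[48;2;35;35;50m🬎[38;2;35;35;50m[48;2;15;15;25m🬲[38;2;15;15;25m[48;2;35;35;50m🬎[38;2;35;35;50m[48;2;15;15;25m🬲[38;2;15;15;25m[48;2;35;35;50m🬎[38;2;35;35;50m[48;2;15;15;25m🬲[38;2;15;15;25m[48;2;35;35;50m🬎[0m
[38;2;15;15;25m[48;2;100;255;100m🬺[38;2;100;255;100m[48;2;100;255;100m [38;2;100;255;100m[48;2;15;15;25m🬺[38;2;15;15;25m[48;2;100;255;100m🬬[38;2;35;35;50m[48;2;15;15;25m▌[38;2;15;15;25m[48;2;15;15;25m [38;2;35;35;50m[48;2;15;15;25m▌[38;2;15;15;25m[48;2;15;15;25m [38;2;35;35;50m[48;2;15;15;25m▌[38;2;15;15;25m[48;2;15;15;25m [0m
</frame>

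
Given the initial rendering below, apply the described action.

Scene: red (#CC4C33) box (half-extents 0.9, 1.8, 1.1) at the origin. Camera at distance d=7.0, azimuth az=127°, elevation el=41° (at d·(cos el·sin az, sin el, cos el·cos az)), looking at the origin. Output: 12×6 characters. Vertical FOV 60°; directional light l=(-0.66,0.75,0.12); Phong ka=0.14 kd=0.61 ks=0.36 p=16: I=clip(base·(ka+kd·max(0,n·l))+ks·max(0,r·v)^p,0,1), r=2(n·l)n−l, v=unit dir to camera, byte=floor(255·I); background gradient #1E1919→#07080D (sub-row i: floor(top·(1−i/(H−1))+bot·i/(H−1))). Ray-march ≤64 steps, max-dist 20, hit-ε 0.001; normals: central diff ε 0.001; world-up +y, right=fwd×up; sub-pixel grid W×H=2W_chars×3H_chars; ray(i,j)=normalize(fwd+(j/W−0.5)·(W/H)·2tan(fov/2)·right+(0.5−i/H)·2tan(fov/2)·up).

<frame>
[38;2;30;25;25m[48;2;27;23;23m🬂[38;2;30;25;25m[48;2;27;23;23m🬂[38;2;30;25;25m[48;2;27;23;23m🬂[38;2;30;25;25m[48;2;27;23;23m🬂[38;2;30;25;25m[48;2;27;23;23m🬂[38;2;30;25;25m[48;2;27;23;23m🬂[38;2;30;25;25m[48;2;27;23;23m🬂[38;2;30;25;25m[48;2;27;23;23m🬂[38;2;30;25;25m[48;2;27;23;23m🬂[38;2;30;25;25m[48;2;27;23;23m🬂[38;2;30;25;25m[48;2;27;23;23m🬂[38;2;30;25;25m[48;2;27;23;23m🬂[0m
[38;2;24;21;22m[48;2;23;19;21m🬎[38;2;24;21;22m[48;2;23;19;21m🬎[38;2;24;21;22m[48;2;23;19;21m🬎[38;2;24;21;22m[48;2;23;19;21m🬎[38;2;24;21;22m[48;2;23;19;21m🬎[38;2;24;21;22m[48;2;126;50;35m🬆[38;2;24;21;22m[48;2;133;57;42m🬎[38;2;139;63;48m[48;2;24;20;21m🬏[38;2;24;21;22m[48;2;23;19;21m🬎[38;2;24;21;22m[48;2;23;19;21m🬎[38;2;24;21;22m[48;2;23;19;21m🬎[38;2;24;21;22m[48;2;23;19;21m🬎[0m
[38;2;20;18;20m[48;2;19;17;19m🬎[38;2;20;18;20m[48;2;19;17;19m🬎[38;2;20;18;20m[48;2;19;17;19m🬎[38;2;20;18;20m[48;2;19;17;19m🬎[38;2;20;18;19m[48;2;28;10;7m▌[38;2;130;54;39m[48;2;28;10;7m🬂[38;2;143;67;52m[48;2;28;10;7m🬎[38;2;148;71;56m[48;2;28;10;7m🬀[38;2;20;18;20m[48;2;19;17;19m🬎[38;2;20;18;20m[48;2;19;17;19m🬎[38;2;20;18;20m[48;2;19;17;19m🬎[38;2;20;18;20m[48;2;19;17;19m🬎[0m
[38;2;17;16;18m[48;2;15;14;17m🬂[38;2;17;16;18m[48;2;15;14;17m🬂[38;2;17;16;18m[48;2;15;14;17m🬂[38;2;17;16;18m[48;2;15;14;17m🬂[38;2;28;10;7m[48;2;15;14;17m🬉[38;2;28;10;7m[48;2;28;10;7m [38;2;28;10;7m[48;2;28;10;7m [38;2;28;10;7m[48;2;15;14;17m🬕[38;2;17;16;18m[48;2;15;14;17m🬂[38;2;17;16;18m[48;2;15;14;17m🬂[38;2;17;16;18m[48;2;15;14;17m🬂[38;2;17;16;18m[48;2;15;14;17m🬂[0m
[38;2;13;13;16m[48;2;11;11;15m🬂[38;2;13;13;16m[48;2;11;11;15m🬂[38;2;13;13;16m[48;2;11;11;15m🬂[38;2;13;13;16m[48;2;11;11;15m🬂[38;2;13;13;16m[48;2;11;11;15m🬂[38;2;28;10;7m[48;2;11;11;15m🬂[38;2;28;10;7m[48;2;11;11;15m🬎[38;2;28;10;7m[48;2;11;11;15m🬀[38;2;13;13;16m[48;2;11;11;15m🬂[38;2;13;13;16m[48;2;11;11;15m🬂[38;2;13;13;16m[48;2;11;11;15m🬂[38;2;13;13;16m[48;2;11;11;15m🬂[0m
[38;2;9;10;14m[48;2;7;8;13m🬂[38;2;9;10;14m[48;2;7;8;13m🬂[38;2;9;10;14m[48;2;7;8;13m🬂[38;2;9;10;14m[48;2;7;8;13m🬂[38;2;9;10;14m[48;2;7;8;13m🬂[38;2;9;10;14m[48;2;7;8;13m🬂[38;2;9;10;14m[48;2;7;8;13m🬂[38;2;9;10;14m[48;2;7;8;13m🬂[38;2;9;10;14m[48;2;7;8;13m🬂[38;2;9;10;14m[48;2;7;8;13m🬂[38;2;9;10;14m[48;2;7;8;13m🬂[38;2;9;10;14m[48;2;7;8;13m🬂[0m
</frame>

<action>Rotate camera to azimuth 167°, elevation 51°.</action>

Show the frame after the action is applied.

<frame>
[38;2;30;25;25m[48;2;27;23;23m🬂[38;2;30;25;25m[48;2;27;23;23m🬂[38;2;30;25;25m[48;2;27;23;23m🬂[38;2;30;25;25m[48;2;27;23;23m🬂[38;2;30;25;25m[48;2;27;23;23m🬂[38;2;30;25;25m[48;2;27;23;23m🬂[38;2;30;25;25m[48;2;27;23;23m🬂[38;2;30;25;25m[48;2;27;23;23m🬂[38;2;30;25;25m[48;2;27;23;23m🬂[38;2;30;25;25m[48;2;27;23;23m🬂[38;2;30;25;25m[48;2;27;23;23m🬂[38;2;30;25;25m[48;2;27;23;23m🬂[0m
[38;2;24;21;22m[48;2;23;19;21m🬎[38;2;24;21;22m[48;2;23;19;21m🬎[38;2;24;21;22m[48;2;23;19;21m🬎[38;2;24;21;22m[48;2;23;19;21m🬎[38;2;24;21;22m[48;2;23;19;21m🬎[38;2;24;21;22m[48;2;121;45;30m🬎[38;2;24;21;22m[48;2;122;45;30m🬆[38;2;122;46;31m[48;2;24;20;21m🬏[38;2;24;21;22m[48;2;23;19;21m🬎[38;2;24;21;22m[48;2;23;19;21m🬎[38;2;24;21;22m[48;2;23;19;21m🬎[38;2;24;21;22m[48;2;23;19;21m🬎[0m
[38;2;20;18;20m[48;2;19;17;19m🬎[38;2;20;18;20m[48;2;19;17;19m🬎[38;2;20;18;20m[48;2;19;17;19m🬎[38;2;20;18;20m[48;2;19;17;19m🬎[38;2;20;18;20m[48;2;19;17;19m🬎[38;2;121;45;30m[48;2;122;45;30m🬕[38;2;122;45;30m[48;2;122;46;31m🬆[38;2;25;13;11m[48;2;123;47;32m🬯[38;2;20;18;20m[48;2;19;17;19m🬎[38;2;20;18;20m[48;2;19;17;19m🬎[38;2;20;18;20m[48;2;19;17;19m🬎[38;2;20;18;20m[48;2;19;17;19m🬎[0m
[38;2;17;16;18m[48;2;15;14;17m🬂[38;2;17;16;18m[48;2;15;14;17m🬂[38;2;17;16;18m[48;2;15;14;17m🬂[38;2;17;16;18m[48;2;15;14;17m🬂[38;2;17;16;18m[48;2;15;14;17m🬂[38;2;28;10;7m[48;2;16;15;17m▐[38;2;28;10;7m[48;2;28;10;7m [38;2;28;10;7m[48;2;15;14;17m🬕[38;2;17;16;18m[48;2;15;14;17m🬂[38;2;17;16;18m[48;2;15;14;17m🬂[38;2;17;16;18m[48;2;15;14;17m🬂[38;2;17;16;18m[48;2;15;14;17m🬂[0m
[38;2;13;13;16m[48;2;11;11;15m🬂[38;2;13;13;16m[48;2;11;11;15m🬂[38;2;13;13;16m[48;2;11;11;15m🬂[38;2;13;13;16m[48;2;11;11;15m🬂[38;2;13;13;16m[48;2;11;11;15m🬂[38;2;28;10;7m[48;2;11;11;15m🬉[38;2;28;10;7m[48;2;11;11;15m🬆[38;2;28;10;7m[48;2;11;11;15m🬀[38;2;13;13;16m[48;2;11;11;15m🬂[38;2;13;13;16m[48;2;11;11;15m🬂[38;2;13;13;16m[48;2;11;11;15m🬂[38;2;13;13;16m[48;2;11;11;15m🬂[0m
[38;2;9;10;14m[48;2;7;8;13m🬂[38;2;9;10;14m[48;2;7;8;13m🬂[38;2;9;10;14m[48;2;7;8;13m🬂[38;2;9;10;14m[48;2;7;8;13m🬂[38;2;9;10;14m[48;2;7;8;13m🬂[38;2;9;10;14m[48;2;7;8;13m🬂[38;2;9;10;14m[48;2;7;8;13m🬂[38;2;9;10;14m[48;2;7;8;13m🬂[38;2;9;10;14m[48;2;7;8;13m🬂[38;2;9;10;14m[48;2;7;8;13m🬂[38;2;9;10;14m[48;2;7;8;13m🬂[38;2;9;10;14m[48;2;7;8;13m🬂[0m
</frame>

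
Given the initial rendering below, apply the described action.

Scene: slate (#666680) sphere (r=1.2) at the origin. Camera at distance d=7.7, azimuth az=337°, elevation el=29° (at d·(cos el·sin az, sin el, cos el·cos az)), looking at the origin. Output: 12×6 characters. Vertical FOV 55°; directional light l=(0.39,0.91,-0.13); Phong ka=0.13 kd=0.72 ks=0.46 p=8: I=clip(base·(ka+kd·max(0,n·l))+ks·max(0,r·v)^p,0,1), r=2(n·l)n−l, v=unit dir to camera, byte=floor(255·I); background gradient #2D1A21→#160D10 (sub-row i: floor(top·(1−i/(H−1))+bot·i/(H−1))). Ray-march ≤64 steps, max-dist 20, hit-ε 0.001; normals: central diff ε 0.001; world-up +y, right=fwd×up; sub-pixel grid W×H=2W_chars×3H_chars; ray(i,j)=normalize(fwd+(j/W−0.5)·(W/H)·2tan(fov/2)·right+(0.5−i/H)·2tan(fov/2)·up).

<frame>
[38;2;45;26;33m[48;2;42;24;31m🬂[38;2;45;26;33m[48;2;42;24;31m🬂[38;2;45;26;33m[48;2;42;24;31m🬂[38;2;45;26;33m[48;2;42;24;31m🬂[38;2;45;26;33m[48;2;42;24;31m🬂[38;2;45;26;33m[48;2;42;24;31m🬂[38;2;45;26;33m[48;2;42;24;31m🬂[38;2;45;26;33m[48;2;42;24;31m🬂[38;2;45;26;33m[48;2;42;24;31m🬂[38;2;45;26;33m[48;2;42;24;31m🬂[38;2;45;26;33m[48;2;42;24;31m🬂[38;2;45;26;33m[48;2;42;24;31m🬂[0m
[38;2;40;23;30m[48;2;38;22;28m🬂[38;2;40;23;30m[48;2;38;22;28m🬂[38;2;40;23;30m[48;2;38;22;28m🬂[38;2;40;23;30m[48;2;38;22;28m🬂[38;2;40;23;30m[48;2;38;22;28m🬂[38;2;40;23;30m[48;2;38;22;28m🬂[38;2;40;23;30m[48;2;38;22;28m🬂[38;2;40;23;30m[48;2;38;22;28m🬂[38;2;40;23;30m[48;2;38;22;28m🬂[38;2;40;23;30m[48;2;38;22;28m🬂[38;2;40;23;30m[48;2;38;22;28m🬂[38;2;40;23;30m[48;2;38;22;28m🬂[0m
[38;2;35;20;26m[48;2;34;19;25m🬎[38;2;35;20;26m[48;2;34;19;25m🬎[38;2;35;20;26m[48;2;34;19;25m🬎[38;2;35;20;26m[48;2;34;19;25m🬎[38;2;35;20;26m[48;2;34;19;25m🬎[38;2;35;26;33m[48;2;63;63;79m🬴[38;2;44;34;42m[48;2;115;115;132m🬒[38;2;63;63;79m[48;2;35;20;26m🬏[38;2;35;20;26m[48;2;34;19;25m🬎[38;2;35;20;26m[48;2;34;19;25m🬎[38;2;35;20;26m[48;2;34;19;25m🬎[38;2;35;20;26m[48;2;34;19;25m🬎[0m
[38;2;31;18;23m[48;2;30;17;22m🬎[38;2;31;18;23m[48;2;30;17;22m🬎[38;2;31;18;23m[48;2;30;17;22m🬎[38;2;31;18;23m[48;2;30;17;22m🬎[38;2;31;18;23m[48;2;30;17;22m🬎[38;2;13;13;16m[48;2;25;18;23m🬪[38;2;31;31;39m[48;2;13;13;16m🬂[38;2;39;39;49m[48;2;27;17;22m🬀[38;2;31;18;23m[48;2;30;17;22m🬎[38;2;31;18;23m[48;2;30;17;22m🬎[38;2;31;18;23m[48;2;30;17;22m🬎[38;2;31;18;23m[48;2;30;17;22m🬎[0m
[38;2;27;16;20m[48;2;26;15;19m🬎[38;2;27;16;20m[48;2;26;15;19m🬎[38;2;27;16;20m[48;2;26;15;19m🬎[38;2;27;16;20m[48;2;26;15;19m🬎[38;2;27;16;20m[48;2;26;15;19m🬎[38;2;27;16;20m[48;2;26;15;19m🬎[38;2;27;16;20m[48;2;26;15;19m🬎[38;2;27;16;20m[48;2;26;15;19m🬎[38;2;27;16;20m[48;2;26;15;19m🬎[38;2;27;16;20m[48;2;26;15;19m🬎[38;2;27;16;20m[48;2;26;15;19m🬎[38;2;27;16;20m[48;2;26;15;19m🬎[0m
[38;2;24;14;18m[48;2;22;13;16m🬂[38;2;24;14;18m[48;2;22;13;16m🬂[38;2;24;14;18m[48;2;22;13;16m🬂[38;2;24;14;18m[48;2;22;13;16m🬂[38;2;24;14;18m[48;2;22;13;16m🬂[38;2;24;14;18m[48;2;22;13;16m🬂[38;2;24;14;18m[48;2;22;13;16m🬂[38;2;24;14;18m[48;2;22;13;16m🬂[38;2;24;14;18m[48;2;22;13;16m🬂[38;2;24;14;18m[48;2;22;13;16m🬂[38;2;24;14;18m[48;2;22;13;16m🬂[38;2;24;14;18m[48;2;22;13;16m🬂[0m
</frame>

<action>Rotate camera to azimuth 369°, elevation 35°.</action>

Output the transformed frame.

<frame>
[38;2;45;26;33m[48;2;42;24;31m🬂[38;2;45;26;33m[48;2;42;24;31m🬂[38;2;45;26;33m[48;2;42;24;31m🬂[38;2;45;26;33m[48;2;42;24;31m🬂[38;2;45;26;33m[48;2;42;24;31m🬂[38;2;45;26;33m[48;2;42;24;31m🬂[38;2;45;26;33m[48;2;42;24;31m🬂[38;2;45;26;33m[48;2;42;24;31m🬂[38;2;45;26;33m[48;2;42;24;31m🬂[38;2;45;26;33m[48;2;42;24;31m🬂[38;2;45;26;33m[48;2;42;24;31m🬂[38;2;45;26;33m[48;2;42;24;31m🬂[0m
[38;2;40;23;30m[48;2;38;22;28m🬂[38;2;40;23;30m[48;2;38;22;28m🬂[38;2;40;23;30m[48;2;38;22;28m🬂[38;2;40;23;30m[48;2;38;22;28m🬂[38;2;40;23;30m[48;2;38;22;28m🬂[38;2;40;23;30m[48;2;38;22;28m🬂[38;2;40;23;30m[48;2;38;22;28m🬂[38;2;40;23;30m[48;2;38;22;28m🬂[38;2;40;23;30m[48;2;38;22;28m🬂[38;2;40;23;30m[48;2;38;22;28m🬂[38;2;40;23;30m[48;2;38;22;28m🬂[38;2;40;23;30m[48;2;38;22;28m🬂[0m
[38;2;35;20;26m[48;2;34;19;25m🬎[38;2;35;20;26m[48;2;34;19;25m🬎[38;2;35;20;26m[48;2;34;19;25m🬎[38;2;35;20;26m[48;2;34;19;25m🬎[38;2;35;20;26m[48;2;34;19;25m🬎[38;2;35;24;31m[48;2;58;58;73m🬕[38;2;36;21;27m[48;2;111;111;130m🬂[38;2;76;76;95m[48;2;35;20;26m🬏[38;2;35;20;26m[48;2;34;19;25m🬎[38;2;35;20;26m[48;2;34;19;25m🬎[38;2;35;20;26m[48;2;34;19;25m🬎[38;2;35;20;26m[48;2;34;19;25m🬎[0m
[38;2;31;18;23m[48;2;30;17;22m🬎[38;2;31;18;23m[48;2;30;17;22m🬎[38;2;31;18;23m[48;2;30;17;22m🬎[38;2;31;18;23m[48;2;30;17;22m🬎[38;2;31;18;23m[48;2;30;17;22m🬎[38;2;36;36;45m[48;2;18;15;19m🬁[38;2;52;52;65m[48;2;21;21;27m🬂[38;2;58;58;73m[48;2;31;21;27m🬀[38;2;31;18;23m[48;2;30;17;22m🬎[38;2;31;18;23m[48;2;30;17;22m🬎[38;2;31;18;23m[48;2;30;17;22m🬎[38;2;31;18;23m[48;2;30;17;22m🬎[0m
[38;2;27;16;20m[48;2;26;15;19m🬎[38;2;27;16;20m[48;2;26;15;19m🬎[38;2;27;16;20m[48;2;26;15;19m🬎[38;2;27;16;20m[48;2;26;15;19m🬎[38;2;27;16;20m[48;2;26;15;19m🬎[38;2;27;16;20m[48;2;26;15;19m🬎[38;2;27;16;20m[48;2;26;15;19m🬎[38;2;27;16;20m[48;2;26;15;19m🬎[38;2;27;16;20m[48;2;26;15;19m🬎[38;2;27;16;20m[48;2;26;15;19m🬎[38;2;27;16;20m[48;2;26;15;19m🬎[38;2;27;16;20m[48;2;26;15;19m🬎[0m
[38;2;24;14;18m[48;2;22;13;16m🬂[38;2;24;14;18m[48;2;22;13;16m🬂[38;2;24;14;18m[48;2;22;13;16m🬂[38;2;24;14;18m[48;2;22;13;16m🬂[38;2;24;14;18m[48;2;22;13;16m🬂[38;2;24;14;18m[48;2;22;13;16m🬂[38;2;24;14;18m[48;2;22;13;16m🬂[38;2;24;14;18m[48;2;22;13;16m🬂[38;2;24;14;18m[48;2;22;13;16m🬂[38;2;24;14;18m[48;2;22;13;16m🬂[38;2;24;14;18m[48;2;22;13;16m🬂[38;2;24;14;18m[48;2;22;13;16m🬂[0m
</frame>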